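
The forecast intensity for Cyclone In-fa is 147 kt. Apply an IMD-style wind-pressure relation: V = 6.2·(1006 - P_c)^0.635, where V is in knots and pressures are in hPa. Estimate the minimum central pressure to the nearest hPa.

860 hPa

ΔP = (V / 6.2)^(1/0.635) = (147/6.2)^1.575.
147/6.2 = 23.710; 23.710^1.575 ≈ 146.30 hPa.
P_c = 1006 − 146.30 = 859.70 ≈ 860 hPa.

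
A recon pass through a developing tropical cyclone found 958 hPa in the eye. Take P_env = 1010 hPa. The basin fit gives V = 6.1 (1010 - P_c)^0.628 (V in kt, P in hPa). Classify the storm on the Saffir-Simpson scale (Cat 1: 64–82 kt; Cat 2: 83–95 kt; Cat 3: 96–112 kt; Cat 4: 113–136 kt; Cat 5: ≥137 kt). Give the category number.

1

ΔP = 1010 − 958 = 52 hPa.
V ≈ 6.1 × 52^0.628 = 6.1 × 11.96 ≈ 73 kt.
73 kt falls in the Category 1 band.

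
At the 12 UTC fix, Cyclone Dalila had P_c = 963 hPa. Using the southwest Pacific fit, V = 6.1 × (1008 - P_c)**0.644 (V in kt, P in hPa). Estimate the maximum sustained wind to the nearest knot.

71 kt

ΔP = 1008 − 963 = 45 hPa.
45^0.644 ≈ 11.606.
V ≈ 6.1 × 11.606 ≈ 70.8 kt.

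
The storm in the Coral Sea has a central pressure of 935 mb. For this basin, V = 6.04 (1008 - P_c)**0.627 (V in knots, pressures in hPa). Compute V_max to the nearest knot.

ΔP = 1008 − 935 = 73 mb.
73^0.627 ≈ 14.733.
V ≈ 6.04 × 14.733 ≈ 89.0 kt.

89 kt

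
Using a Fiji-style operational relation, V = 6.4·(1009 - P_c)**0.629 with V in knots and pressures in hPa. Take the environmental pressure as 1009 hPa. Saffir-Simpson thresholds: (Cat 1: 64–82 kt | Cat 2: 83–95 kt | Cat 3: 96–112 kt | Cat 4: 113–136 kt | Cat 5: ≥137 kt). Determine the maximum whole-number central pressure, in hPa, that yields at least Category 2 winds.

950 hPa

Category 2 begins at V = 83 kt.
Required ΔP = (83/6.4)^(1/0.629) = 12.969^1.590 ≈ 58.79 hPa.
P_c ≤ 1009 − 58.79 = 950.21, so the highest integer P_c is 950 hPa.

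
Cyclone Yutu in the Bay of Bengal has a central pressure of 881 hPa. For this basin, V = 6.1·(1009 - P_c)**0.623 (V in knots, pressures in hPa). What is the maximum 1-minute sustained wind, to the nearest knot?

125 kt

ΔP = 1009 − 881 = 128 hPa.
128^0.623 ≈ 20.549.
V ≈ 6.1 × 20.549 ≈ 125.3 kt.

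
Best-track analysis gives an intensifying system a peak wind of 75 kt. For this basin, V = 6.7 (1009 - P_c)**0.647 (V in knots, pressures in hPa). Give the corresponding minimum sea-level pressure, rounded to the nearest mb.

ΔP = (V / 6.7)^(1/0.647) = (75/6.7)^1.546.
75/6.7 = 11.194; 11.194^1.546 ≈ 41.81 mb.
P_c = 1009 − 41.81 = 967.19 ≈ 967 mb.

967 mb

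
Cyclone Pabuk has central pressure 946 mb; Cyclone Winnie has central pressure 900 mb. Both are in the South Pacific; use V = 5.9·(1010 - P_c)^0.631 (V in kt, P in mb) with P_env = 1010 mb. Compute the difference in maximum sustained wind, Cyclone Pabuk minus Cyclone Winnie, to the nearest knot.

-33 kt

Cyclone Pabuk: ΔP = 64; V ≈ 5.9 × 64^0.631 ≈ 81.39 kt.
Cyclone Winnie: ΔP = 110; V ≈ 5.9 × 110^0.631 ≈ 114.54 kt.
Difference ≈ 81.39 − 114.54 = -33.15 → -33 kt.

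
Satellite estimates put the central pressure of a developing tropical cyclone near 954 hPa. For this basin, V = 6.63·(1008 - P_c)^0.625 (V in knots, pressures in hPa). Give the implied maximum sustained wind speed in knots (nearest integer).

80 kt

ΔP = 1008 − 954 = 54 hPa.
54^0.625 ≈ 12.099.
V ≈ 6.63 × 12.099 ≈ 80.2 kt.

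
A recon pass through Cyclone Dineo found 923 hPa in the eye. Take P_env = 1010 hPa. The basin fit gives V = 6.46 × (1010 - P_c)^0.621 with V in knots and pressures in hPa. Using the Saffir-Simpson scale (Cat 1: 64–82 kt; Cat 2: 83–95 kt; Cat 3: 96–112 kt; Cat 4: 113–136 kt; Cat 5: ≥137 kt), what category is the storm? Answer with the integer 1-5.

ΔP = 1010 − 923 = 87 hPa.
V ≈ 6.46 × 87^0.621 = 6.46 × 16.01 ≈ 103 kt.
103 kt falls in the Category 3 band.

3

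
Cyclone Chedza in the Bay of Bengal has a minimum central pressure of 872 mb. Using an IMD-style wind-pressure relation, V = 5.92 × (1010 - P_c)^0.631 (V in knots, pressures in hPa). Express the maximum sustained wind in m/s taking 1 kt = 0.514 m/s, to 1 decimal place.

68.2 m/s

ΔP = 1010 − 872 = 138 mb.
V ≈ 5.92 × 138^0.631 = 5.92 × 22.401 ≈ 132.613 kt.
132.613 × 0.514 ≈ 68.16 m/s → 68.2 m/s.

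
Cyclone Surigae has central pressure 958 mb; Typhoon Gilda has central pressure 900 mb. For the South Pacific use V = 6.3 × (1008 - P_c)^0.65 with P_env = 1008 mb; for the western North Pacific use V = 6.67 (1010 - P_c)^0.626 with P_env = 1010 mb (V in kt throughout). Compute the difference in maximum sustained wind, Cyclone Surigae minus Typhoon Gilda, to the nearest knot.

-46 kt

Cyclone Surigae: ΔP = 50; V ≈ 6.3 × 50^0.65 ≈ 80.11 kt.
Typhoon Gilda: ΔP = 110; V ≈ 6.67 × 110^0.626 ≈ 126.48 kt.
Difference ≈ 80.11 − 126.48 = -46.37 → -46 kt.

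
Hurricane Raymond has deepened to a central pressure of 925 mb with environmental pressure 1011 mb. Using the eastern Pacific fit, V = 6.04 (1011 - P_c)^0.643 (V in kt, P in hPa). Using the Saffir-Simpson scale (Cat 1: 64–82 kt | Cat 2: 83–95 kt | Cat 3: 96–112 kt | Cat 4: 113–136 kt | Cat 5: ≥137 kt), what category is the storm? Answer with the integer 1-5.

ΔP = 1011 − 925 = 86 mb.
V ≈ 6.04 × 86^0.643 = 6.04 × 17.53 ≈ 106 kt.
106 kt falls in the Category 3 band.

3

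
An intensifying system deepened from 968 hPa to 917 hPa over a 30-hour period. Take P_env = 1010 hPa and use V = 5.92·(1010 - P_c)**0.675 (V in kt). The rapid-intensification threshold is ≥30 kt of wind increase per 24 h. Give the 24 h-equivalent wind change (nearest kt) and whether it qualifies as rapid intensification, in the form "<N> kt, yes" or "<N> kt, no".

42 kt, yes

V₁: ΔP = 42, V ≈ 5.92 × 42^0.675 ≈ 73.79 kt.
V₂: ΔP = 93, V ≈ 5.92 × 93^0.675 ≈ 126.20 kt.
ΔV over 30 h = 52.41 kt → 24 h equivalent = 52.41 × 24/30 ≈ 41.93 kt.
42 kt ≥ 30 kt ⇒ rapid intensification.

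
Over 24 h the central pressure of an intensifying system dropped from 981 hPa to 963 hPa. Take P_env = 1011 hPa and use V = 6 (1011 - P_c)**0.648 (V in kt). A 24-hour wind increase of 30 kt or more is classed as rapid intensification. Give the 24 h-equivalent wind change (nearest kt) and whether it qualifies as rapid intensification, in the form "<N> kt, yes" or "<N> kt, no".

V₁: ΔP = 30, V ≈ 6 × 30^0.648 ≈ 54.37 kt.
V₂: ΔP = 48, V ≈ 6 × 48^0.648 ≈ 73.72 kt.
ΔV over 24 h = 19.35 kt → 24 h equivalent = 19.35 × 24/24 ≈ 19.35 kt.
19 kt < 30 kt ⇒ not rapid intensification.

19 kt, no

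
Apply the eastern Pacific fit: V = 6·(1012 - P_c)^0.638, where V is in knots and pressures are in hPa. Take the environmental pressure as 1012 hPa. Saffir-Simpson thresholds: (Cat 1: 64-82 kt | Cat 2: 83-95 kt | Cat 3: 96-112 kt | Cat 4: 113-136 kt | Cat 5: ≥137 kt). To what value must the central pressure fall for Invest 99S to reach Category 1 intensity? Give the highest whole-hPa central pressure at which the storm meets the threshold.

Category 1 begins at V = 64 kt.
Required ΔP = (64/6)^(1/0.638) = 10.667^1.567 ≈ 40.86 hPa.
P_c ≤ 1012 − 40.86 = 971.14, so the highest integer P_c is 971 hPa.

971 hPa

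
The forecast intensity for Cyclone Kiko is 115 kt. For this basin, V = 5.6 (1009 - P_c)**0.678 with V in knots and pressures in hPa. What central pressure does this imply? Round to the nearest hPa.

923 hPa

ΔP = (V / 5.6)^(1/0.678) = (115/5.6)^1.475.
115/5.6 = 20.536; 20.536^1.475 ≈ 86.27 hPa.
P_c = 1009 − 86.27 = 922.73 ≈ 923 hPa.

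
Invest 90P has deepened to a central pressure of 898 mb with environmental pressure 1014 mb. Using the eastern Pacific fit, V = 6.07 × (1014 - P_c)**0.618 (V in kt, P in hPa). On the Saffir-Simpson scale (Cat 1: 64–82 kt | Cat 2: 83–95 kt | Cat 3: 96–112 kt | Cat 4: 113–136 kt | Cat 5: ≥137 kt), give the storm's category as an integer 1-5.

ΔP = 1014 − 898 = 116 mb.
V ≈ 6.07 × 116^0.618 = 6.07 × 18.87 ≈ 115 kt.
115 kt falls in the Category 4 band.

4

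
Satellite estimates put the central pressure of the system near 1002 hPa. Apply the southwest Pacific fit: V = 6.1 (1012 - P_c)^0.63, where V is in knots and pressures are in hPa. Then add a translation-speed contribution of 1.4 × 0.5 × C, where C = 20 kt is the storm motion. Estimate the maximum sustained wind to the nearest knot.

ΔP = 1012 − 1002 = 10 hPa.
10^0.63 ≈ 4.266.
V ≈ 6.1 × 4.266 ≈ 26.0 kt.
Translation term: 1.4 × 0.5 × 20 = 14 kt.
Corrected V ≈ 40 kt → 40 kt.

40 kt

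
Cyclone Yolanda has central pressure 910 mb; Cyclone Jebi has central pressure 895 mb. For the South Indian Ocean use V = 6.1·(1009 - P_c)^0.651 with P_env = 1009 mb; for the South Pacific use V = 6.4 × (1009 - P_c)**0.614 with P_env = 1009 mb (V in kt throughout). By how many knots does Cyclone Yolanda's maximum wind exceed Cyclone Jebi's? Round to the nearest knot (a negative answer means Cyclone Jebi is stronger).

Cyclone Yolanda: ΔP = 99; V ≈ 6.1 × 99^0.651 ≈ 121.48 kt.
Cyclone Jebi: ΔP = 114; V ≈ 6.4 × 114^0.614 ≈ 117.25 kt.
Difference ≈ 121.48 − 117.25 = 4.23 → 4 kt.

4 kt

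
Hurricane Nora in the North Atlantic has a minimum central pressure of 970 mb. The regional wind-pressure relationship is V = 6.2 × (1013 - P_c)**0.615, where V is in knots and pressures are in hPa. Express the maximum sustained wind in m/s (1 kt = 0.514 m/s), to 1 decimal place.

ΔP = 1013 − 970 = 43 mb.
V ≈ 6.2 × 43^0.615 = 6.2 × 10.106 ≈ 62.658 kt.
62.658 × 0.514 ≈ 32.21 m/s → 32.2 m/s.

32.2 m/s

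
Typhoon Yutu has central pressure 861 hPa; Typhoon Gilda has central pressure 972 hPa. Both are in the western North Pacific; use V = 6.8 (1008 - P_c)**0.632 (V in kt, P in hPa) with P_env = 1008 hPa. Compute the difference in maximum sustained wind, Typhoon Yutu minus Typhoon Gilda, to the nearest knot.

Typhoon Yutu: ΔP = 147; V ≈ 6.8 × 147^0.632 ≈ 159.31 kt.
Typhoon Gilda: ΔP = 36; V ≈ 6.8 × 36^0.632 ≈ 65.48 kt.
Difference ≈ 159.31 − 65.48 = 93.83 → 94 kt.

94 kt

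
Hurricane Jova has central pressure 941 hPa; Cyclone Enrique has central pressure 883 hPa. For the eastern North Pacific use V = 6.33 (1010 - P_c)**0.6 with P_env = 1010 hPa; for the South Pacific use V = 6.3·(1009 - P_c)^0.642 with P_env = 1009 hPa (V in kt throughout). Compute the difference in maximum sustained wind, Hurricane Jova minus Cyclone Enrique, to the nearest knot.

Hurricane Jova: ΔP = 69; V ≈ 6.33 × 69^0.6 ≈ 80.30 kt.
Cyclone Enrique: ΔP = 126; V ≈ 6.3 × 126^0.642 ≈ 140.53 kt.
Difference ≈ 80.30 − 140.53 = -60.23 → -60 kt.

-60 kt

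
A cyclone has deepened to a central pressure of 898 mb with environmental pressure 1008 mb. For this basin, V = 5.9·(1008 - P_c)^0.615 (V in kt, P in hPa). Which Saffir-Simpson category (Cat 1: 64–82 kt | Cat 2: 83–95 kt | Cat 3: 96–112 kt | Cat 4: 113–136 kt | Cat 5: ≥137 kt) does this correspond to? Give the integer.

ΔP = 1008 − 898 = 110 mb.
V ≈ 5.9 × 110^0.615 = 5.9 × 18.01 ≈ 106 kt.
106 kt falls in the Category 3 band.

3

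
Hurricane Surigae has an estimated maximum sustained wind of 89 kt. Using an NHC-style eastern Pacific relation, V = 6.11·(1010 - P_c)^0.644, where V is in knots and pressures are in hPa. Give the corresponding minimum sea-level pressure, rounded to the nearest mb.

ΔP = (V / 6.11)^(1/0.644) = (89/6.11)^1.553.
89/6.11 = 14.566; 14.566^1.553 ≈ 64.04 mb.
P_c = 1010 − 64.04 = 945.96 ≈ 946 mb.

946 mb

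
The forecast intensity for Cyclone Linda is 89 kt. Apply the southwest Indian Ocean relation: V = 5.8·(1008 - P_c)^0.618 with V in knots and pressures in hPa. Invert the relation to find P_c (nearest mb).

925 mb

ΔP = (V / 5.8)^(1/0.618) = (89/5.8)^1.618.
89/5.8 = 15.345; 15.345^1.618 ≈ 82.99 mb.
P_c = 1008 − 82.99 = 925.01 ≈ 925 mb.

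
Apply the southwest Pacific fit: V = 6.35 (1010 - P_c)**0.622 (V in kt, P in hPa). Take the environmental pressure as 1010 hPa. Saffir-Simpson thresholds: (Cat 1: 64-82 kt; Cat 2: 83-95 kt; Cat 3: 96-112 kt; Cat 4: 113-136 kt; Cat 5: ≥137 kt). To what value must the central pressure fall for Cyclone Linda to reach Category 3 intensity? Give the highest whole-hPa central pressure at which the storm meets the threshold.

931 hPa

Category 3 begins at V = 96 kt.
Required ΔP = (96/6.35)^(1/0.622) = 15.118^1.608 ≈ 78.76 hPa.
P_c ≤ 1010 − 78.76 = 931.24, so the highest integer P_c is 931 hPa.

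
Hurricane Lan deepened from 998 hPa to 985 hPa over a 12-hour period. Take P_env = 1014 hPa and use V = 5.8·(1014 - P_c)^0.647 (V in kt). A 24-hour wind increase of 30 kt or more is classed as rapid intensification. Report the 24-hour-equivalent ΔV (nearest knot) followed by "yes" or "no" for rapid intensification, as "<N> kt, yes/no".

33 kt, yes

V₁: ΔP = 16, V ≈ 5.8 × 16^0.647 ≈ 34.87 kt.
V₂: ΔP = 29, V ≈ 5.8 × 29^0.647 ≈ 51.24 kt.
ΔV over 12 h = 16.37 kt → 24 h equivalent = 16.37 × 24/12 ≈ 32.74 kt.
33 kt ≥ 30 kt ⇒ rapid intensification.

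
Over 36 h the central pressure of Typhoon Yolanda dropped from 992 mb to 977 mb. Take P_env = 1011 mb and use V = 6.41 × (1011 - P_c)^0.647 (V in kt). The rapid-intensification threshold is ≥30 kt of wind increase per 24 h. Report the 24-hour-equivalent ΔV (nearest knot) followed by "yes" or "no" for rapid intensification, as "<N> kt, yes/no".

13 kt, no

V₁: ΔP = 19, V ≈ 6.41 × 19^0.647 ≈ 43.07 kt.
V₂: ΔP = 34, V ≈ 6.41 × 34^0.647 ≈ 62.77 kt.
ΔV over 36 h = 19.70 kt → 24 h equivalent = 19.70 × 24/36 ≈ 13.13 kt.
13 kt < 30 kt ⇒ not rapid intensification.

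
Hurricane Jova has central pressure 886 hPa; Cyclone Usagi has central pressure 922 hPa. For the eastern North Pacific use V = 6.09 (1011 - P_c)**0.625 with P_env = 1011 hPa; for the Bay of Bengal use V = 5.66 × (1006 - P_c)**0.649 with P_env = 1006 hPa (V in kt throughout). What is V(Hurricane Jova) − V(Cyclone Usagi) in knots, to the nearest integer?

Hurricane Jova: ΔP = 125; V ≈ 6.09 × 125^0.625 ≈ 124.50 kt.
Cyclone Usagi: ΔP = 84; V ≈ 5.66 × 84^0.649 ≈ 100.39 kt.
Difference ≈ 124.50 − 100.39 = 24.11 → 24 kt.

24 kt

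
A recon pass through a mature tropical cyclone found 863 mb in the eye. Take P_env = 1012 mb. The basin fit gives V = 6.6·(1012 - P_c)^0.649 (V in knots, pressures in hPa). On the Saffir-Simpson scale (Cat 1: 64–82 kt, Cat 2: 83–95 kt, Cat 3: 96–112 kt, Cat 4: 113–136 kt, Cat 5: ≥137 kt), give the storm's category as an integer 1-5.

5

ΔP = 1012 − 863 = 149 mb.
V ≈ 6.6 × 149^0.649 = 6.6 × 25.73 ≈ 170 kt.
170 kt falls in the Category 5 band.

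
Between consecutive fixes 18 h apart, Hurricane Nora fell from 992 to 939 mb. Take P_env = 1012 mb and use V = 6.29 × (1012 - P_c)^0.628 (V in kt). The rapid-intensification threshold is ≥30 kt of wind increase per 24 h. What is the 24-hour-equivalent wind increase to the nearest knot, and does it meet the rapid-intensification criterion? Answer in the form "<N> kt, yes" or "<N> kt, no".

69 kt, yes

V₁: ΔP = 20, V ≈ 6.29 × 20^0.628 ≈ 41.28 kt.
V₂: ΔP = 73, V ≈ 6.29 × 73^0.628 ≈ 93.07 kt.
ΔV over 18 h = 51.79 kt → 24 h equivalent = 51.79 × 24/18 ≈ 69.05 kt.
69 kt ≥ 30 kt ⇒ rapid intensification.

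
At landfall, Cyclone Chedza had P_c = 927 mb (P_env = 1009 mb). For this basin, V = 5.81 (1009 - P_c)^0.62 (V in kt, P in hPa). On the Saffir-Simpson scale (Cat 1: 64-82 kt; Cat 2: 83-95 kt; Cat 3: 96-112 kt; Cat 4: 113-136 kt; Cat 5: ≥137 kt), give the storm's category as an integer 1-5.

2

ΔP = 1009 − 927 = 82 mb.
V ≈ 5.81 × 82^0.62 = 5.81 × 15.37 ≈ 89 kt.
89 kt falls in the Category 2 band.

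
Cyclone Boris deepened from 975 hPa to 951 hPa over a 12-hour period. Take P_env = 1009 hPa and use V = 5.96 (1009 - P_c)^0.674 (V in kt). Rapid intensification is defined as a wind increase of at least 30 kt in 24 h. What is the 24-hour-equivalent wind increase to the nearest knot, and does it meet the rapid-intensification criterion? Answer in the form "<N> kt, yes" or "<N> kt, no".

V₁: ΔP = 34, V ≈ 5.96 × 34^0.674 ≈ 64.19 kt.
V₂: ΔP = 58, V ≈ 5.96 × 58^0.674 ≈ 92.00 kt.
ΔV over 12 h = 27.81 kt → 24 h equivalent = 27.81 × 24/12 ≈ 55.62 kt.
56 kt ≥ 30 kt ⇒ rapid intensification.

56 kt, yes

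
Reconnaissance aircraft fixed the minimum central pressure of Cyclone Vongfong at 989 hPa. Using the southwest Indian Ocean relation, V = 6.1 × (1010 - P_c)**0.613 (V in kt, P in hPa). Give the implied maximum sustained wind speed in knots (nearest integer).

39 kt

ΔP = 1010 − 989 = 21 hPa.
21^0.613 ≈ 6.464.
V ≈ 6.1 × 6.464 ≈ 39.4 kt.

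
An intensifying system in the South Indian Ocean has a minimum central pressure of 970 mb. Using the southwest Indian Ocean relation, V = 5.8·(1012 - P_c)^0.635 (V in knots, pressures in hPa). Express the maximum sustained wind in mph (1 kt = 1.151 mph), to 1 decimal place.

ΔP = 1012 − 970 = 42 mb.
V ≈ 5.8 × 42^0.635 = 5.8 × 10.734 ≈ 62.257 kt.
62.257 × 1.151 ≈ 71.66 mph → 71.7 mph.

71.7 mph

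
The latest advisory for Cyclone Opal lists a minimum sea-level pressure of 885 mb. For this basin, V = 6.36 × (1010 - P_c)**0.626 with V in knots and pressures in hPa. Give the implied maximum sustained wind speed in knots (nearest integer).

ΔP = 1010 − 885 = 125 mb.
125^0.626 ≈ 20.543.
V ≈ 6.36 × 20.543 ≈ 130.7 kt.

131 kt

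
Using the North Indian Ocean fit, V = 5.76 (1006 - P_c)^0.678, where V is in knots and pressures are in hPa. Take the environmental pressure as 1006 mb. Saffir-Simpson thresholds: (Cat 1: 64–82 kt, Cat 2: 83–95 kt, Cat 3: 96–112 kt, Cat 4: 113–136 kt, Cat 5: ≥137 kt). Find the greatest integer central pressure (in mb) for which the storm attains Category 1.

Category 1 begins at V = 64 kt.
Required ΔP = (64/5.76)^(1/0.678) = 11.111^1.475 ≈ 34.87 mb.
P_c ≤ 1006 − 34.87 = 971.13, so the highest integer P_c is 971 mb.

971 mb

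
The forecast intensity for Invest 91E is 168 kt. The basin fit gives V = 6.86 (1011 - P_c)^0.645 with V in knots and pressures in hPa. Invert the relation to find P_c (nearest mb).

869 mb

ΔP = (V / 6.86)^(1/0.645) = (168/6.86)^1.550.
168/6.86 = 24.490; 24.490^1.550 ≈ 142.39 mb.
P_c = 1011 − 142.39 = 868.61 ≈ 869 mb.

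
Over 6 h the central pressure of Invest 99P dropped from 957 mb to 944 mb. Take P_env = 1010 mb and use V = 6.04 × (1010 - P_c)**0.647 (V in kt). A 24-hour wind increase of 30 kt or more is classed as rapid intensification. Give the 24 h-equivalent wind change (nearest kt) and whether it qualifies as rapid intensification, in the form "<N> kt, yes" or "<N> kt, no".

48 kt, yes

V₁: ΔP = 53, V ≈ 6.04 × 53^0.647 ≈ 78.82 kt.
V₂: ΔP = 66, V ≈ 6.04 × 66^0.647 ≈ 90.84 kt.
ΔV over 6 h = 12.02 kt → 24 h equivalent = 12.02 × 24/6 ≈ 48.08 kt.
48 kt ≥ 30 kt ⇒ rapid intensification.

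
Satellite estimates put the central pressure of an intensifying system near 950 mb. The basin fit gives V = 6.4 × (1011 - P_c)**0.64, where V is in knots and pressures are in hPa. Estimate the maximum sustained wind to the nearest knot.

ΔP = 1011 − 950 = 61 mb.
61^0.64 ≈ 13.887.
V ≈ 6.4 × 13.887 ≈ 88.9 kt.

89 kt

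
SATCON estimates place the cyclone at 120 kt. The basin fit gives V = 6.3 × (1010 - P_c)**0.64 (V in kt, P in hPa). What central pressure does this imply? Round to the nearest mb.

ΔP = (V / 6.3)^(1/0.64) = (120/6.3)^1.562.
120/6.3 = 19.048; 19.048^1.562 ≈ 99.94 mb.
P_c = 1010 − 99.94 = 910.06 ≈ 910 mb.

910 mb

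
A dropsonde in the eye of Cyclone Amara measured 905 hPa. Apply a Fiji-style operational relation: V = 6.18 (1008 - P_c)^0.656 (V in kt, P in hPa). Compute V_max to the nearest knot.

129 kt

ΔP = 1008 − 905 = 103 hPa.
103^0.656 ≈ 20.913.
V ≈ 6.18 × 20.913 ≈ 129.2 kt.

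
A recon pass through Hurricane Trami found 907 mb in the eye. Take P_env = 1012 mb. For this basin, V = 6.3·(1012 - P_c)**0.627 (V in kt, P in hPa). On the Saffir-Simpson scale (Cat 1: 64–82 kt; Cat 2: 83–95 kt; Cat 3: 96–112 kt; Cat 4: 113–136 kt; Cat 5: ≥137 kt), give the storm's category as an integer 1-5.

ΔP = 1012 − 907 = 105 mb.
V ≈ 6.3 × 105^0.627 = 6.3 × 18.50 ≈ 117 kt.
117 kt falls in the Category 4 band.

4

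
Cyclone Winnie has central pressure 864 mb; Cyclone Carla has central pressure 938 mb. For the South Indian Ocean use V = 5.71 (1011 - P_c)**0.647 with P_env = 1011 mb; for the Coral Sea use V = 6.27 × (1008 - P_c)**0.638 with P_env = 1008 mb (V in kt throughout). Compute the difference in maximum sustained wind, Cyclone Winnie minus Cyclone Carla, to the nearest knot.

Cyclone Winnie: ΔP = 147; V ≈ 5.71 × 147^0.647 ≈ 144.18 kt.
Cyclone Carla: ΔP = 70; V ≈ 6.27 × 70^0.638 ≈ 94.28 kt.
Difference ≈ 144.18 − 94.28 = 49.90 → 50 kt.

50 kt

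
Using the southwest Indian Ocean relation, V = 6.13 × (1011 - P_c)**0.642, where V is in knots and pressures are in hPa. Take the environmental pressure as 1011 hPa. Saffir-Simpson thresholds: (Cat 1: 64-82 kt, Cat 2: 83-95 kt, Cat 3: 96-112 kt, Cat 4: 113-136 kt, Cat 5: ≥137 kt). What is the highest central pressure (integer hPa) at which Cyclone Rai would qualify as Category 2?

953 hPa

Category 2 begins at V = 83 kt.
Required ΔP = (83/6.13)^(1/0.642) = 13.540^1.558 ≈ 57.90 hPa.
P_c ≤ 1011 − 57.90 = 953.10, so the highest integer P_c is 953 hPa.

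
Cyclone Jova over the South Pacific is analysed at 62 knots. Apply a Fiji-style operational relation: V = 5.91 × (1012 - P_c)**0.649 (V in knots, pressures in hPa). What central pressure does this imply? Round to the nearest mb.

ΔP = (V / 5.91)^(1/0.649) = (62/5.91)^1.541.
62/5.91 = 10.491; 10.491^1.541 ≈ 37.40 mb.
P_c = 1012 − 37.40 = 974.60 ≈ 975 mb.

975 mb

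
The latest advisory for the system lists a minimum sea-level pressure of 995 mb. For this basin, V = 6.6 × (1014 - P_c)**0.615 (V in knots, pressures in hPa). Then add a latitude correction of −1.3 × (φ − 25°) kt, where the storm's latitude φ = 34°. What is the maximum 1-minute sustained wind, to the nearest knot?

29 kt

ΔP = 1014 − 995 = 19 mb.
19^0.615 ≈ 6.116.
V ≈ 6.6 × 6.116 ≈ 40.4 kt.
Latitude correction: −1.3 × (34 − 25) = -11.7 kt.
Corrected V ≈ 28.7 kt → 29 kt.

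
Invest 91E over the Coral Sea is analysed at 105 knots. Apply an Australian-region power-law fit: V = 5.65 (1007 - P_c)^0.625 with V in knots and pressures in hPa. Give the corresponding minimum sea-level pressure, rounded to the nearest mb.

ΔP = (V / 5.65)^(1/0.625) = (105/5.65)^1.600.
105/5.65 = 18.584; 18.584^1.600 ≈ 107.31 mb.
P_c = 1007 − 107.31 = 899.69 ≈ 900 mb.

900 mb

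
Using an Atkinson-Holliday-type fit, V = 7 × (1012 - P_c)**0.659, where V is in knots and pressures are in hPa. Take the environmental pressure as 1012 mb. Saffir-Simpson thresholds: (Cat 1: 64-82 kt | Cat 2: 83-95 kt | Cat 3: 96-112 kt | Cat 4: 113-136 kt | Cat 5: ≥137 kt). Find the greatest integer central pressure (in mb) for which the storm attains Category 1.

Category 1 begins at V = 64 kt.
Required ΔP = (64/7)^(1/0.659) = 9.143^1.517 ≈ 28.73 mb.
P_c ≤ 1012 − 28.73 = 983.27, so the highest integer P_c is 983 mb.

983 mb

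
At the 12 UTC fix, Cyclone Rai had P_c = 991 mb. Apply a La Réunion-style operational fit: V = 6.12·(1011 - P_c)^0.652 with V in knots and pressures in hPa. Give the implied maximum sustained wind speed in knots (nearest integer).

43 kt

ΔP = 1011 − 991 = 20 mb.
20^0.652 ≈ 7.051.
V ≈ 6.12 × 7.051 ≈ 43.2 kt.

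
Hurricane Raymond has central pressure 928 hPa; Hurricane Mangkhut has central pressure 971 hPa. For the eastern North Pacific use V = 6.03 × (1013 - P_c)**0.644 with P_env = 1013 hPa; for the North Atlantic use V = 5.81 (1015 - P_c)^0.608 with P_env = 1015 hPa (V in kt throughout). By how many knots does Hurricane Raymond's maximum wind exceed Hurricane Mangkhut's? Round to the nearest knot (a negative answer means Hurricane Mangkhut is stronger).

Hurricane Raymond: ΔP = 85; V ≈ 6.03 × 85^0.644 ≈ 105.41 kt.
Hurricane Mangkhut: ΔP = 44; V ≈ 5.81 × 44^0.608 ≈ 58.00 kt.
Difference ≈ 105.41 − 58.00 = 47.41 → 47 kt.

47 kt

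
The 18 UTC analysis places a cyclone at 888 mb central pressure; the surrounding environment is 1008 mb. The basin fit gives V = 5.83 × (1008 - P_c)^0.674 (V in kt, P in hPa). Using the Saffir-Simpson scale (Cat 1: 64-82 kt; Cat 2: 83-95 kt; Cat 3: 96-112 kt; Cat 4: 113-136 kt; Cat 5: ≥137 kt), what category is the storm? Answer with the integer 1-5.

5

ΔP = 1008 − 888 = 120 mb.
V ≈ 5.83 × 120^0.674 = 5.83 × 25.20 ≈ 147 kt.
147 kt falls in the Category 5 band.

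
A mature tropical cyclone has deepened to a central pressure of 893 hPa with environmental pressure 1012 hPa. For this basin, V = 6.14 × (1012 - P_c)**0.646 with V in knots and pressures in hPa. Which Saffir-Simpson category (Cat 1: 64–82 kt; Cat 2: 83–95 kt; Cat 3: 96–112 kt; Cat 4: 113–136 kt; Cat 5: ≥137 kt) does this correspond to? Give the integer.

ΔP = 1012 − 893 = 119 hPa.
V ≈ 6.14 × 119^0.646 = 6.14 × 21.92 ≈ 135 kt.
135 kt falls in the Category 4 band.

4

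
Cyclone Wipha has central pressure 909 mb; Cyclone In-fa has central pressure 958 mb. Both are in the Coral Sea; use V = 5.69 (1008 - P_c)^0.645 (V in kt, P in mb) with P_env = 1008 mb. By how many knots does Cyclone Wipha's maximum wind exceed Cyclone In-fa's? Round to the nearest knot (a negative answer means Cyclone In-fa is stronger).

Cyclone Wipha: ΔP = 99; V ≈ 5.69 × 99^0.645 ≈ 110.23 kt.
Cyclone In-fa: ΔP = 50; V ≈ 5.69 × 50^0.645 ≈ 70.95 kt.
Difference ≈ 110.23 − 70.95 = 39.28 → 39 kt.

39 kt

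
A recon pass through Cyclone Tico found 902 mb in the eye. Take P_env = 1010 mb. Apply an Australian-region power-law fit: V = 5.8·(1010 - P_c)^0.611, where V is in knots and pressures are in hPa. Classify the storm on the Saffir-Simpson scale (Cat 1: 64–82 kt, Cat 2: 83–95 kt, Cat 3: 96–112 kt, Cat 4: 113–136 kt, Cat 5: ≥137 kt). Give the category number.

ΔP = 1010 − 902 = 108 mb.
V ≈ 5.8 × 108^0.611 = 5.8 × 17.48 ≈ 101 kt.
101 kt falls in the Category 3 band.

3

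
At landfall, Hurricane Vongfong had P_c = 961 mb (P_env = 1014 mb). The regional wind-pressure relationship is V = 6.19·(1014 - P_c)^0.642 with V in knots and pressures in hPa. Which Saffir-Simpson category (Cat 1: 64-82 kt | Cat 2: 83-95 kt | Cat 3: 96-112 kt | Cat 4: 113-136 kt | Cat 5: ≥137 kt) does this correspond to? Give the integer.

ΔP = 1014 − 961 = 53 mb.
V ≈ 6.19 × 53^0.642 = 6.19 × 12.79 ≈ 79 kt.
79 kt falls in the Category 1 band.

1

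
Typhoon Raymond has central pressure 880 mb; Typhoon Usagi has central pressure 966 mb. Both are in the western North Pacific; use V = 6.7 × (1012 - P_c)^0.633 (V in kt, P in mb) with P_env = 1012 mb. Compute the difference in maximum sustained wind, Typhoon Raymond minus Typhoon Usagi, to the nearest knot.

72 kt

Typhoon Raymond: ΔP = 132; V ≈ 6.7 × 132^0.633 ≈ 147.37 kt.
Typhoon Usagi: ΔP = 46; V ≈ 6.7 × 46^0.633 ≈ 75.61 kt.
Difference ≈ 147.37 − 75.61 = 71.76 → 72 kt.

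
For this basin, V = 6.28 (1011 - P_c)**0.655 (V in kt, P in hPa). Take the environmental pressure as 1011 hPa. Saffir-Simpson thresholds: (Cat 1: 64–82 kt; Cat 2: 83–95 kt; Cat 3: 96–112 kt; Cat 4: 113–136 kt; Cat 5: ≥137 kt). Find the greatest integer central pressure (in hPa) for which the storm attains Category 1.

976 hPa

Category 1 begins at V = 64 kt.
Required ΔP = (64/6.28)^(1/0.655) = 10.191^1.527 ≈ 34.62 hPa.
P_c ≤ 1011 − 34.62 = 976.38, so the highest integer P_c is 976 hPa.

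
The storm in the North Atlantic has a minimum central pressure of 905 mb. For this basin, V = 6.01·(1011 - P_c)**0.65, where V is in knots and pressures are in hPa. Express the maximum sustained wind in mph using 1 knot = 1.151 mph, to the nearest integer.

143 mph

ΔP = 1011 − 905 = 106 mb.
V ≈ 6.01 × 106^0.65 = 6.01 × 20.723 ≈ 124.544 kt.
124.544 × 1.151 ≈ 143.35 mph → 143 mph.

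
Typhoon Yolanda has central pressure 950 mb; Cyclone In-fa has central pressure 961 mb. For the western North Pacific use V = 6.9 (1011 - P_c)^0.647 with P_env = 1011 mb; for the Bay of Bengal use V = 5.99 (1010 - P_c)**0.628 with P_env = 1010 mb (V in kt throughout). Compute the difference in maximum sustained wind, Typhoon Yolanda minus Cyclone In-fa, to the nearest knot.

30 kt

Typhoon Yolanda: ΔP = 61; V ≈ 6.9 × 61^0.647 ≈ 98.62 kt.
Cyclone In-fa: ΔP = 49; V ≈ 5.99 × 49^0.628 ≈ 69.00 kt.
Difference ≈ 98.62 − 69.00 = 29.62 → 30 kt.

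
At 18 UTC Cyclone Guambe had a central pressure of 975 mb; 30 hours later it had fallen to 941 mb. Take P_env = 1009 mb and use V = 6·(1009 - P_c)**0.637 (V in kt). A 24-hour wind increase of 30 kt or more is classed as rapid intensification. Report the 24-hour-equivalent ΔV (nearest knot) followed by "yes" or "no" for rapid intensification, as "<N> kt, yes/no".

25 kt, no

V₁: ΔP = 34, V ≈ 6 × 34^0.637 ≈ 56.72 kt.
V₂: ΔP = 68, V ≈ 6 × 68^0.637 ≈ 88.20 kt.
ΔV over 30 h = 31.48 kt → 24 h equivalent = 31.48 × 24/30 ≈ 25.18 kt.
25 kt < 30 kt ⇒ not rapid intensification.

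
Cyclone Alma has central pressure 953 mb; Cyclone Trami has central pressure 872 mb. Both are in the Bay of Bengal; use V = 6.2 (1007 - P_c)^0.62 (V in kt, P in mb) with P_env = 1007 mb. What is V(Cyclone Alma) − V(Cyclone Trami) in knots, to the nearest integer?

Cyclone Alma: ΔP = 54; V ≈ 6.2 × 54^0.62 ≈ 73.53 kt.
Cyclone Trami: ΔP = 135; V ≈ 6.2 × 135^0.62 ≈ 129.78 kt.
Difference ≈ 73.53 − 129.78 = -56.25 → -56 kt.

-56 kt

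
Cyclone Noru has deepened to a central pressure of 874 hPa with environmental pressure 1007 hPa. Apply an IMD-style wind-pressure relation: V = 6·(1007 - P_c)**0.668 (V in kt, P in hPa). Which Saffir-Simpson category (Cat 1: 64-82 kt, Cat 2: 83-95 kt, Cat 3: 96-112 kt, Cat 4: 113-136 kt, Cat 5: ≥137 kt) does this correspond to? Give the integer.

5

ΔP = 1007 − 874 = 133 hPa.
V ≈ 6 × 133^0.668 = 6 × 26.23 ≈ 157 kt.
157 kt falls in the Category 5 band.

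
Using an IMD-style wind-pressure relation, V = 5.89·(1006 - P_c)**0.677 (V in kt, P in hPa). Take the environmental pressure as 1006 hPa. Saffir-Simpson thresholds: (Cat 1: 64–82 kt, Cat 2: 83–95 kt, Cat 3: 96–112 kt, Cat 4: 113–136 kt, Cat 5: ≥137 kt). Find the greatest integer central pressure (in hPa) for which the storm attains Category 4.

927 hPa

Category 4 begins at V = 113 kt.
Required ΔP = (113/5.89)^(1/0.677) = 19.185^1.477 ≈ 78.54 hPa.
P_c ≤ 1006 − 78.54 = 927.46, so the highest integer P_c is 927 hPa.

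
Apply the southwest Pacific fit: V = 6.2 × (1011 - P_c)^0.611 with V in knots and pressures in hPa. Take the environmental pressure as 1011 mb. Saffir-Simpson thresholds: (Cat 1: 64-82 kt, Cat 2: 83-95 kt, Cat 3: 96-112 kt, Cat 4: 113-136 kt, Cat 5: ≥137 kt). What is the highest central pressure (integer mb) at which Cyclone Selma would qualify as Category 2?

941 mb

Category 2 begins at V = 83 kt.
Required ΔP = (83/6.2)^(1/0.611) = 13.387^1.637 ≈ 69.82 mb.
P_c ≤ 1011 − 69.82 = 941.18, so the highest integer P_c is 941 mb.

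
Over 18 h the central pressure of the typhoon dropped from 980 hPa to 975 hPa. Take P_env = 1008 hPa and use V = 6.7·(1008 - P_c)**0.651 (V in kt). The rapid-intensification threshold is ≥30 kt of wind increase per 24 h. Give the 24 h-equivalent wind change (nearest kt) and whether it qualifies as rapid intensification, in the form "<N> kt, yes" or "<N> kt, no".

V₁: ΔP = 28, V ≈ 6.7 × 28^0.651 ≈ 58.64 kt.
V₂: ΔP = 33, V ≈ 6.7 × 33^0.651 ≈ 65.26 kt.
ΔV over 18 h = 6.62 kt → 24 h equivalent = 6.62 × 24/18 ≈ 8.83 kt.
9 kt < 30 kt ⇒ not rapid intensification.

9 kt, no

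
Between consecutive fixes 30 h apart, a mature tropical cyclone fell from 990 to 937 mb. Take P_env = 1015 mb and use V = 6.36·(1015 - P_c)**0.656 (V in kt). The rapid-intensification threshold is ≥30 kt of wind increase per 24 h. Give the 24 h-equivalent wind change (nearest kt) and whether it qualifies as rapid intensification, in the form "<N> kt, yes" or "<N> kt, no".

V₁: ΔP = 25, V ≈ 6.36 × 25^0.656 ≈ 52.54 kt.
V₂: ΔP = 78, V ≈ 6.36 × 78^0.656 ≈ 110.83 kt.
ΔV over 30 h = 58.29 kt → 24 h equivalent = 58.29 × 24/30 ≈ 46.63 kt.
47 kt ≥ 30 kt ⇒ rapid intensification.

47 kt, yes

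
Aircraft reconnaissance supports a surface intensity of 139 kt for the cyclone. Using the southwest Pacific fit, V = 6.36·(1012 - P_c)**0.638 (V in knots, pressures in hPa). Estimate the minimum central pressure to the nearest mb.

886 mb

ΔP = (V / 6.36)^(1/0.638) = (139/6.36)^1.567.
139/6.36 = 21.855; 21.855^1.567 ≈ 125.78 mb.
P_c = 1012 − 125.78 = 886.22 ≈ 886 mb.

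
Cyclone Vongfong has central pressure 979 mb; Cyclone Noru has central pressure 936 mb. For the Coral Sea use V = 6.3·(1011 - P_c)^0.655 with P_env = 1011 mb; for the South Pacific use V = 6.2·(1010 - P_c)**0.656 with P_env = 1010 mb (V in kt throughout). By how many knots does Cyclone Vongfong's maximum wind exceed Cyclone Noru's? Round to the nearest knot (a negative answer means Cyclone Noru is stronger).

-43 kt

Cyclone Vongfong: ΔP = 32; V ≈ 6.3 × 32^0.655 ≈ 60.98 kt.
Cyclone Noru: ΔP = 74; V ≈ 6.2 × 74^0.656 ≈ 104.38 kt.
Difference ≈ 60.98 − 104.38 = -43.40 → -43 kt.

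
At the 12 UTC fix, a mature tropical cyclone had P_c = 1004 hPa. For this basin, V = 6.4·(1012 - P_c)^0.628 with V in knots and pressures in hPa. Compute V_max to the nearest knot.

24 kt

ΔP = 1012 − 1004 = 8 hPa.
8^0.628 ≈ 3.691.
V ≈ 6.4 × 3.691 ≈ 23.6 kt.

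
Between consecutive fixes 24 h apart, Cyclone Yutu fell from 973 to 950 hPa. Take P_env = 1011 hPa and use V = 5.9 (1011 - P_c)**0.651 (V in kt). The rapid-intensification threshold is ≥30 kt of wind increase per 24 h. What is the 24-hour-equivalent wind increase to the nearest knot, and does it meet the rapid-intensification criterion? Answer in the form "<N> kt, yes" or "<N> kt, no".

V₁: ΔP = 38, V ≈ 5.9 × 38^0.651 ≈ 62.99 kt.
V₂: ΔP = 61, V ≈ 5.9 × 61^0.651 ≈ 85.72 kt.
ΔV over 24 h = 22.73 kt → 24 h equivalent = 22.73 × 24/24 ≈ 22.73 kt.
23 kt < 30 kt ⇒ not rapid intensification.

23 kt, no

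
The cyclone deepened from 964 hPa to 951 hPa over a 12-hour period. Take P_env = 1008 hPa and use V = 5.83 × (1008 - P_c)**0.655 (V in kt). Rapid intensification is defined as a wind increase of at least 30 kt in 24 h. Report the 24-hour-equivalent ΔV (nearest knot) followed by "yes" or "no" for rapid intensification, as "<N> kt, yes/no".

26 kt, no

V₁: ΔP = 44, V ≈ 5.83 × 44^0.655 ≈ 69.52 kt.
V₂: ΔP = 57, V ≈ 5.83 × 57^0.655 ≈ 82.37 kt.
ΔV over 12 h = 12.85 kt → 24 h equivalent = 12.85 × 24/12 ≈ 25.70 kt.
26 kt < 30 kt ⇒ not rapid intensification.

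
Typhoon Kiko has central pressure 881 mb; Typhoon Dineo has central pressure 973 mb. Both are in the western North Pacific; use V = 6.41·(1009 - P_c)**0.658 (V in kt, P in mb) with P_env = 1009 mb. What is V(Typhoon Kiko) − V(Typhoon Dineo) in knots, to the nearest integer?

88 kt

Typhoon Kiko: ΔP = 128; V ≈ 6.41 × 128^0.658 ≈ 156.10 kt.
Typhoon Dineo: ΔP = 36; V ≈ 6.41 × 36^0.658 ≈ 67.75 kt.
Difference ≈ 156.10 − 67.75 = 88.35 → 88 kt.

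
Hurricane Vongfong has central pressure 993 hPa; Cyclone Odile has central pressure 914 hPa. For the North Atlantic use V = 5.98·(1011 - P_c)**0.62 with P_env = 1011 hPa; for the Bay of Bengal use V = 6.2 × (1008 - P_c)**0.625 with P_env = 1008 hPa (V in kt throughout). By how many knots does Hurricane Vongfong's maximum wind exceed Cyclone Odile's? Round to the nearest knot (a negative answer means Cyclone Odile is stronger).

Hurricane Vongfong: ΔP = 18; V ≈ 5.98 × 18^0.62 ≈ 35.89 kt.
Cyclone Odile: ΔP = 94; V ≈ 6.2 × 94^0.625 ≈ 106.07 kt.
Difference ≈ 35.89 − 106.07 = -70.18 → -70 kt.

-70 kt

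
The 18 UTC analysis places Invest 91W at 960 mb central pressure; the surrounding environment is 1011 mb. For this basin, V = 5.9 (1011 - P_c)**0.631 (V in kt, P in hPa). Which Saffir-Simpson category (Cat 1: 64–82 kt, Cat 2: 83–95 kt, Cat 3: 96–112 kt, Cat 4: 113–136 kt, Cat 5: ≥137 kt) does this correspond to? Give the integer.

ΔP = 1011 − 960 = 51 mb.
V ≈ 5.9 × 51^0.631 = 5.9 × 11.95 ≈ 71 kt.
71 kt falls in the Category 1 band.

1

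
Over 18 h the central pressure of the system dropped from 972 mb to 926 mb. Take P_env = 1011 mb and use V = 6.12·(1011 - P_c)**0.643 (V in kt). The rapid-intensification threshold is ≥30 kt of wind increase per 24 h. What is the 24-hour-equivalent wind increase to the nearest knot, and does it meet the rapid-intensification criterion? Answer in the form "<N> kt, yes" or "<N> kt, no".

V₁: ΔP = 39, V ≈ 6.12 × 39^0.643 ≈ 64.54 kt.
V₂: ΔP = 85, V ≈ 6.12 × 85^0.643 ≈ 106.50 kt.
ΔV over 18 h = 41.96 kt → 24 h equivalent = 41.96 × 24/18 ≈ 55.95 kt.
56 kt ≥ 30 kt ⇒ rapid intensification.

56 kt, yes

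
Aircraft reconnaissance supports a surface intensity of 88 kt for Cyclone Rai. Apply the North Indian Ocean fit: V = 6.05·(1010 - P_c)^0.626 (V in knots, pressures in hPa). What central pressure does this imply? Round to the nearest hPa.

938 hPa

ΔP = (V / 6.05)^(1/0.626) = (88/6.05)^1.597.
88/6.05 = 14.545; 14.545^1.597 ≈ 72.01 hPa.
P_c = 1010 − 72.01 = 937.99 ≈ 938 hPa.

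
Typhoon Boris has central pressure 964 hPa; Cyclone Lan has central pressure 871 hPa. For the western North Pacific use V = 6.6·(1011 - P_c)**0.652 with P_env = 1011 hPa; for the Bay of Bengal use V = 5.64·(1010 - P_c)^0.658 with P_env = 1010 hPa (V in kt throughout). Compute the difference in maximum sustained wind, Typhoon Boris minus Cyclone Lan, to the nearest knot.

-64 kt

Typhoon Boris: ΔP = 47; V ≈ 6.6 × 47^0.652 ≈ 81.24 kt.
Cyclone Lan: ΔP = 139; V ≈ 5.64 × 139^0.658 ≈ 145.00 kt.
Difference ≈ 81.24 − 145.00 = -63.76 → -64 kt.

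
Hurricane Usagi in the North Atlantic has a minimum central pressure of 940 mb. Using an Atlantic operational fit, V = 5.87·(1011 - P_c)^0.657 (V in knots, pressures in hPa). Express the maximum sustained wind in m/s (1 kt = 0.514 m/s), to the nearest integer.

ΔP = 1011 − 940 = 71 mb.
V ≈ 5.87 × 71^0.657 = 5.87 × 16.454 ≈ 96.586 kt.
96.586 × 0.514 ≈ 49.65 m/s → 50 m/s.

50 m/s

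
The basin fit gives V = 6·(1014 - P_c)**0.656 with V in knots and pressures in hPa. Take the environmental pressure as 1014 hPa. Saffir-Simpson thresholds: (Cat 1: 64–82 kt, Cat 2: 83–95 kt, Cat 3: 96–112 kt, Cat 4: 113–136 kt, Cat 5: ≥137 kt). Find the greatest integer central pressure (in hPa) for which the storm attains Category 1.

Category 1 begins at V = 64 kt.
Required ΔP = (64/6)^(1/0.656) = 10.667^1.524 ≈ 36.91 hPa.
P_c ≤ 1014 − 36.91 = 977.09, so the highest integer P_c is 977 hPa.

977 hPa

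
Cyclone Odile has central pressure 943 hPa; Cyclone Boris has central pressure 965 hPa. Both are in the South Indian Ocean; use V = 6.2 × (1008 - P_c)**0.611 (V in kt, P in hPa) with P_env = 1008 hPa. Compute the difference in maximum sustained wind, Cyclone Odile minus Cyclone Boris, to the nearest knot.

Cyclone Odile: ΔP = 65; V ≈ 6.2 × 65^0.611 ≈ 79.45 kt.
Cyclone Boris: ΔP = 43; V ≈ 6.2 × 43^0.611 ≈ 61.72 kt.
Difference ≈ 79.45 − 61.72 = 17.73 → 18 kt.

18 kt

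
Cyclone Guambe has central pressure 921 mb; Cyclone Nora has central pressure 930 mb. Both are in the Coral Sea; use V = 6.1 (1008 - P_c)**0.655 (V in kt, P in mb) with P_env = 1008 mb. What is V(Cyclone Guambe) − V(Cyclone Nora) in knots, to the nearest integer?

8 kt

Cyclone Guambe: ΔP = 87; V ≈ 6.1 × 87^0.655 ≈ 113.69 kt.
Cyclone Nora: ΔP = 78; V ≈ 6.1 × 78^0.655 ≈ 105.84 kt.
Difference ≈ 113.69 − 105.84 = 7.85 → 8 kt.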